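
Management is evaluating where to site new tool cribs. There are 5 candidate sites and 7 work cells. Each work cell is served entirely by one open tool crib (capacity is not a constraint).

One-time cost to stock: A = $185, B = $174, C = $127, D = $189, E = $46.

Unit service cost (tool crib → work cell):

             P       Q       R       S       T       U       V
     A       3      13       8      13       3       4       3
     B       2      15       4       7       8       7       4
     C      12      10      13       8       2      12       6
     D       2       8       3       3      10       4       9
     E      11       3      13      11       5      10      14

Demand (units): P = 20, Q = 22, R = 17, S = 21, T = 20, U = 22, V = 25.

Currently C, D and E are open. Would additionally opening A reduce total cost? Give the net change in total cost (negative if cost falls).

Current service cost with {C, D, E}: 498.
Adding A: each work cell re-picks its cheapest; new service cost 423, saving 75.
Extra fixed cost: 185. Net change = 185 − 75 = 110.
(Totals: 860 → 970.)

No — net change +110 (cost rises by 110).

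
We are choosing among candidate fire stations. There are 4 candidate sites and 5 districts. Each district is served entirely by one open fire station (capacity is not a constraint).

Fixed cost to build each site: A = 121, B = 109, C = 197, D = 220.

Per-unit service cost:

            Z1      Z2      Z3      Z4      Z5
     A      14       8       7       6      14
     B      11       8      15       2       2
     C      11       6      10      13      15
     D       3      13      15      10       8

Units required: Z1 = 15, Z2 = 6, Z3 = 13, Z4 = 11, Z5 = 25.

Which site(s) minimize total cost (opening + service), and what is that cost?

For any fixed open set, each district goes to its cheapest open site; total = fixed + service.
{B}: Z1→B 11·15=165, Z2→B 8·6=48, Z3→B 15·13=195, Z4→B 2·11=22, Z5→B 2·25=50. Service 480; fixed 109; total 589.
{A, B}: service 376 + fixed 230 = 606
{B, D}: service 360 + fixed 329 = 689
{A, B, C, D}: service 244 + fixed 647 = 891
No other subset beats 589.

Open B only; minimum total cost 589.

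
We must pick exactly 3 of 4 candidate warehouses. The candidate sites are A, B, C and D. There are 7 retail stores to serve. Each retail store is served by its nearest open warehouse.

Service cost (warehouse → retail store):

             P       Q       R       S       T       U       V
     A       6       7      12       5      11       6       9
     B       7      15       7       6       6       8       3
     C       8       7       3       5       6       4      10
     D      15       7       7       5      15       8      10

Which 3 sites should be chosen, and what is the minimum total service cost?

With exactly 3 open, each retail store uses its cheapest among the chosen.
{A, B, C}: P→A 6, Q→A 7, R→C 3, S→A 5, T→B 6, U→C 4, V→B 3. Service cost 34.
{B, C, D}: service cost 35
{A, B, D}: service cost 40
Among all 4 size-3 choices, {A, B, C} is lowest.

Choose A, B and C; total service cost 34.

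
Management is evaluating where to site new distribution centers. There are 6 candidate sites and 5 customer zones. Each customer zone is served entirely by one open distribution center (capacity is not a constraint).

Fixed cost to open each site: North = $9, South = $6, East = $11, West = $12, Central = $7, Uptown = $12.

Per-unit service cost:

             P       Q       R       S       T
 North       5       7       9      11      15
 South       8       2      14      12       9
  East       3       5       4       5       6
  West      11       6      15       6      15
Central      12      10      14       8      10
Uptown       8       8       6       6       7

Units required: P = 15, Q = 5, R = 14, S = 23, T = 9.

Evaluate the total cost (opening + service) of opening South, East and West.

Total cost: 309

Each customer zone is assigned to its cheapest site among the open ones.
{South, East, West}: P→East 3·15=45, Q→South 2·5=10, R→East 4·14=56, S→East 5·23=115, T→East 6·9=54. Service 280; fixed 29; total 309.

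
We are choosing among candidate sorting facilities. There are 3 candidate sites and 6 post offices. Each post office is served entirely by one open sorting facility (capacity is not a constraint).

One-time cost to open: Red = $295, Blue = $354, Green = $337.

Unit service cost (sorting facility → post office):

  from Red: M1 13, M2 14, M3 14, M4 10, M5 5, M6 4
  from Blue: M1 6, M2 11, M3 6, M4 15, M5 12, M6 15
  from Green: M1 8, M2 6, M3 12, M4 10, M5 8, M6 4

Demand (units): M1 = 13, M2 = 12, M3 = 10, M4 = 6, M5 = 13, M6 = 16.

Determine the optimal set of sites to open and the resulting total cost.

Open Green only; minimum total cost 861.

For any fixed open set, each post office goes to its cheapest open site; total = fixed + service.
{Green}: M1→Green 8·13=104, M2→Green 6·12=72, M3→Green 12·10=120, M4→Green 10·6=60, M5→Green 8·13=104, M6→Green 4·16=64. Service 524; fixed 337; total 861.
{Red}: M1→Red 13·13=169, M2→Red 14·12=168, M3→Red 14·10=140, M4→Red 10·6=60, M5→Red 5·13=65, M6→Red 4·16=64. Service 666; fixed 295; total 961.
{Red, Blue}: M1→Blue 6·13=78, M2→Blue 11·12=132, M3→Blue 6·10=60, M4→Red 10·6=60, M5→Red 5·13=65, M6→Red 4·16=64. Service 459; fixed 649; total 1108.
{Red, Blue, Green}: M1→Blue 6·13=78, M2→Green 6·12=72, M3→Blue 6·10=60, M4→Red 10·6=60, M5→Red 5·13=65, M6→Red 4·16=64. Service 399; fixed 986; total 1385.
No other subset beats 861.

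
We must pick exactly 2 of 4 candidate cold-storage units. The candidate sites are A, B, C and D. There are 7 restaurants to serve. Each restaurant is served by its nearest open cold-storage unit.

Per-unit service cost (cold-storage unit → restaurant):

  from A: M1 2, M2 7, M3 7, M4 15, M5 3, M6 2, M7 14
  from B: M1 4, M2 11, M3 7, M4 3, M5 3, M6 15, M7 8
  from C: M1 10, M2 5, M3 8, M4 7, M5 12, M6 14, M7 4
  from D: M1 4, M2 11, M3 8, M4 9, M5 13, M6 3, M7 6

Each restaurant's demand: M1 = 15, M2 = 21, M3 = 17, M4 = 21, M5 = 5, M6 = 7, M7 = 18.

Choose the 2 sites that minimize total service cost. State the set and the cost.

Choose A and C; total service cost 502.

With exactly 2 open, each restaurant uses its cheapest among the chosen.
{A, C}: M1→A 2·15=30, M2→C 5·21=105, M3→A 7·17=119, M4→C 7·21=147, M5→A 3·5=15, M6→A 2·7=14, M7→C 4·18=72. Service cost 502.
{A, B}: service cost 532
{B, C}: service cost 532
Among all 6 size-2 choices, {A, C} is lowest.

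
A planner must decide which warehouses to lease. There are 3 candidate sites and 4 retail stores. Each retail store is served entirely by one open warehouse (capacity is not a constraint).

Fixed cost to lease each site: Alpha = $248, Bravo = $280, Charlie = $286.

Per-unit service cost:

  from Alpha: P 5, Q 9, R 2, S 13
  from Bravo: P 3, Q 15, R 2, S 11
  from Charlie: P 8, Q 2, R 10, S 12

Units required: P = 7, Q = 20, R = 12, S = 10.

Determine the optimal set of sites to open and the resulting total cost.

For any fixed open set, each retail store goes to its cheapest open site; total = fixed + service.
{Alpha}: P→Alpha 5·7=35, Q→Alpha 9·20=180, R→Alpha 2·12=24, S→Alpha 13·10=130. Service 369; fixed 248; total 617.
{Charlie}: P→Charlie 8·7=56, Q→Charlie 2·20=40, R→Charlie 10·12=120, S→Charlie 12·10=120. Service 336; fixed 286; total 622.
{Bravo}: P→Bravo 3·7=21, Q→Bravo 15·20=300, R→Bravo 2·12=24, S→Bravo 11·10=110. Service 455; fixed 280; total 735.
{Alpha, Bravo, Charlie}: service 195 + fixed 814 = 1009
No other subset beats 617.

Open Alpha only; minimum total cost 617.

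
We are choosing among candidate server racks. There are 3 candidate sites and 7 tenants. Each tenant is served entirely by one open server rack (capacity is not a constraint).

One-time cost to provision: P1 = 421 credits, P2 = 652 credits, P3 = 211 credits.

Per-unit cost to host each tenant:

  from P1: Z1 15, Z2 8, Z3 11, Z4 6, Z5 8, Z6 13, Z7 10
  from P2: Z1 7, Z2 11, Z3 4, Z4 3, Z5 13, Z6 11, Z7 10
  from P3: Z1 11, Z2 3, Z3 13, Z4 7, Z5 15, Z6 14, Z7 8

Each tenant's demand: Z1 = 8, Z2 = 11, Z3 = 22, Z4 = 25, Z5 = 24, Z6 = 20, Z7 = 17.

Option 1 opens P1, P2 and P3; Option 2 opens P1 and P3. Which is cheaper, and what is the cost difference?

Option 1: {P1, P2, P3}: Z1→P2 7·8=56, Z2→P3 3·11=33, Z3→P2 4·22=88, Z4→P2 3·25=75, Z5→P1 8·24=192, Z6→P2 11·20=220, Z7→P3 8·17=136. Service 800; fixed 1284; total 2084.
Option 2: {P1, P3}: Z1→P3 11·8=88, Z2→P3 3·11=33, Z3→P1 11·22=242, Z4→P1 6·25=150, Z5→P1 8·24=192, Z6→P1 13·20=260, Z7→P3 8·17=136. Service 1101; fixed 632; total 1733.
Difference: |2084 − 1733| = 351.

Option 2 is cheaper by 351.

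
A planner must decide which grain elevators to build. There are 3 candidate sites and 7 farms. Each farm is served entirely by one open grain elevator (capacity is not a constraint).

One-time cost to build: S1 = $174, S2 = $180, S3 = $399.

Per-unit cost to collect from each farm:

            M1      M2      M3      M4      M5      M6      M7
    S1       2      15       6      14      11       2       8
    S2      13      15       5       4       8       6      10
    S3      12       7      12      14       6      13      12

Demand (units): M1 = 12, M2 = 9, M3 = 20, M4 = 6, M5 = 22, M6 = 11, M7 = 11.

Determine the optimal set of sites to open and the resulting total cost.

For any fixed open set, each farm goes to its cheapest open site; total = fixed + service.
{S1}: M1→S1 2·12=24, M2→S1 15·9=135, M3→S1 6·20=120, M4→S1 14·6=84, M5→S1 11·22=242, M6→S1 2·11=22, M7→S1 8·11=88. Service 715; fixed 174; total 889.
{S1, S2}: service 569 + fixed 354 = 923
{S2}: service 767 + fixed 180 = 947
{S1, S2, S3}: M1→S1 2·12=24, M2→S3 7·9=63, M3→S2 5·20=100, M4→S2 4·6=24, M5→S3 6·22=132, M6→S1 2·11=22, M7→S1 8·11=88. Service 453; fixed 753; total 1206.
(All 7 nonempty subsets were checked; S1 only is lowest.)

Open S1 only; minimum total cost 889.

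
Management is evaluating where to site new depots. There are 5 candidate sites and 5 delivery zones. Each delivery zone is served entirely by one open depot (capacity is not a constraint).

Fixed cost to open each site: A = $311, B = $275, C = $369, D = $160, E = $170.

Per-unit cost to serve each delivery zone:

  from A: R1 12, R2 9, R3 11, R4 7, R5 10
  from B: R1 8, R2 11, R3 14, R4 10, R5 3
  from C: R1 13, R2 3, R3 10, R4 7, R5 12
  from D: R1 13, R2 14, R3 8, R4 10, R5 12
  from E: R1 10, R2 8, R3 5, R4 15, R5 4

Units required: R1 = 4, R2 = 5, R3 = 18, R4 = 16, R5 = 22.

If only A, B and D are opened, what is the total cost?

Total cost: 1145

Each delivery zone is assigned to its cheapest site among the open ones.
{A, B, D}: R1→B 8·4=32, R2→A 9·5=45, R3→D 8·18=144, R4→A 7·16=112, R5→B 3·22=66. Service 399; fixed 746; total 1145.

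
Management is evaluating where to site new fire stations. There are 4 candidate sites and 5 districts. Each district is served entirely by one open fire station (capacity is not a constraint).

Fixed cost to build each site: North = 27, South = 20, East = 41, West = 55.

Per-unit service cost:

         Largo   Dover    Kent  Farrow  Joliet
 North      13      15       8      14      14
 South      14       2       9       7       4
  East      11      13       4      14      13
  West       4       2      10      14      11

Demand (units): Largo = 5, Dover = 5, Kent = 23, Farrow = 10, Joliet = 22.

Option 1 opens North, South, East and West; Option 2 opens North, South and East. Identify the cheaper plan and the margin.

Option 1: {North, South, East, West}: Largo→West 4·5=20, Dover→South 2·5=10, Kent→East 4·23=92, Farrow→South 7·10=70, Joliet→South 4·22=88. Service 280; fixed 143; total 423.
Option 2: {North, South, East}: Largo→East 11·5=55, Dover→South 2·5=10, Kent→East 4·23=92, Farrow→South 7·10=70, Joliet→South 4·22=88. Service 315; fixed 88; total 403.
Difference: |423 − 403| = 20.

Option 2 is cheaper by 20.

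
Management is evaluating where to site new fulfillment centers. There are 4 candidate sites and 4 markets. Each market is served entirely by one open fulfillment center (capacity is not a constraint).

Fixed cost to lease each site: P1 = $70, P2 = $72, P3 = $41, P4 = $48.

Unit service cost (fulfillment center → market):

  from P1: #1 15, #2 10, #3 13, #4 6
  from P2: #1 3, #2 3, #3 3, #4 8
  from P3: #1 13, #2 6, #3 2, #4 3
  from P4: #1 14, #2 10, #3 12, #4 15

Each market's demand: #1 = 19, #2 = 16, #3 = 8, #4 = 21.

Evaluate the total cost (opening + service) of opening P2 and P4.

Total cost: 417

Each market is assigned to its cheapest site among the open ones.
{P2, P4}: #1→P2 3·19=57, #2→P2 3·16=48, #3→P2 3·8=24, #4→P2 8·21=168. Service 297; fixed 120; total 417.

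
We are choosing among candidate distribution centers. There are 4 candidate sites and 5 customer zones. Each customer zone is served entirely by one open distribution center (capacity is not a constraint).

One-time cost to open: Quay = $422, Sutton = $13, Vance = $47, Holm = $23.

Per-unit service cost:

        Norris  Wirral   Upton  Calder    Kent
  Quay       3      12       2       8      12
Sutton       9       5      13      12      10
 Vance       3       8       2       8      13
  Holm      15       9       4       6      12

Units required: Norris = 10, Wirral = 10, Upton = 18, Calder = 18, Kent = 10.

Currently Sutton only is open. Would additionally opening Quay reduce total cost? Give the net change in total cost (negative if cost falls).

Current service cost with {Sutton}: 690.
Adding Quay: each customer zone re-picks its cheapest; new service cost 360, saving 330.
Extra fixed cost: 422. Net change = 422 − 330 = 92.
(Totals: 703 → 795.)

No — net change +92 (cost rises by 92).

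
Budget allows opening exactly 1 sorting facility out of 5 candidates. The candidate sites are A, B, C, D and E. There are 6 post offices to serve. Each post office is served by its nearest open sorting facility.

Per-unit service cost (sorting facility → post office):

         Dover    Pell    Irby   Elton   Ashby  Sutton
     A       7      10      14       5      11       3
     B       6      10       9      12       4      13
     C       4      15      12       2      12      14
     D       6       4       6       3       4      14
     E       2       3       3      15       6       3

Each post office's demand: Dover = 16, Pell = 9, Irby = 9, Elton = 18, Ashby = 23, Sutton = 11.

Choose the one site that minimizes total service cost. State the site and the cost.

With exactly 1 open, each post office uses its cheapest among the chosen.
{D}: Dover→D 6·16=96, Pell→D 4·9=36, Irby→D 6·9=54, Elton→D 3·18=54, Ashby→D 4·23=92, Sutton→D 14·11=154. Service cost 486.
{E}: service cost 527
{A}: service cost 704
Among all 5 size-1 choices, {D} is lowest.

Choose D only; total service cost 486.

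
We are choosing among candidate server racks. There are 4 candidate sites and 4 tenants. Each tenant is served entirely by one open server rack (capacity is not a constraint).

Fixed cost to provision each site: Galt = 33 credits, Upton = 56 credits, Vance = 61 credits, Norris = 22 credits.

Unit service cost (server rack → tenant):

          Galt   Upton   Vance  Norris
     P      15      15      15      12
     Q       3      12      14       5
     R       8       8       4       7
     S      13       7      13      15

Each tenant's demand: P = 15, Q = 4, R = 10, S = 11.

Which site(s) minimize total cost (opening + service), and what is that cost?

For any fixed open set, each tenant goes to its cheapest open site; total = fixed + service.
{Upton, Norris}: P→Norris 12·15=180, Q→Norris 5·4=20, R→Norris 7·10=70, S→Upton 7·11=77. Service 347; fixed 78; total 425.
{Galt, Upton, Norris}: P→Norris 12·15=180, Q→Galt 3·4=12, R→Norris 7·10=70, S→Upton 7·11=77. Service 339; fixed 111; total 450.
{Upton, Vance, Norris}: P→Norris 12·15=180, Q→Norris 5·4=20, R→Vance 4·10=40, S→Upton 7·11=77. Service 317; fixed 139; total 456.
{Galt, Upton, Vance, Norris}: service 309 + fixed 172 = 481
(All 15 nonempty subsets were checked; Upton and Norris is lowest.)

Open Upton and Norris; minimum total cost 425.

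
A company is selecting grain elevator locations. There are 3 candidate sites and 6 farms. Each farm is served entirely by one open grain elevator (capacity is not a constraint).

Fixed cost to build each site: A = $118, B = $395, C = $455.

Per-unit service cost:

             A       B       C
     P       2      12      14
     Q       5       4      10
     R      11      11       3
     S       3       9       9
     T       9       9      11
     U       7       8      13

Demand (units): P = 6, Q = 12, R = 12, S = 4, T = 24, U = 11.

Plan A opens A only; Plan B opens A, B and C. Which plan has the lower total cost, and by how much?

Plan A: {A}: P→A 2·6=12, Q→A 5·12=60, R→A 11·12=132, S→A 3·4=12, T→A 9·24=216, U→A 7·11=77. Service 509; fixed 118; total 627.
Plan B: {A, B, C}: P→A 2·6=12, Q→B 4·12=48, R→C 3·12=36, S→A 3·4=12, T→A 9·24=216, U→A 7·11=77. Service 401; fixed 968; total 1369.
Difference: |627 − 1369| = 742.

Plan A is cheaper by 742.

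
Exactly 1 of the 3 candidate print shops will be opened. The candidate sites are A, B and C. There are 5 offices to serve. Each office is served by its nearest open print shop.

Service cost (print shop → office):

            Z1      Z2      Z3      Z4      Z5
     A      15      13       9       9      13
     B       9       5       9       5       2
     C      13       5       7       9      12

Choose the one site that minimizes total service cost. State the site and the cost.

Choose B only; total service cost 30.

With exactly 1 open, each office uses its cheapest among the chosen.
{B}: Z1→B 9, Z2→B 5, Z3→B 9, Z4→B 5, Z5→B 2. Service cost 30.
{C}: service cost 46
{A}: service cost 59
Among all 3 size-1 choices, {B} is lowest.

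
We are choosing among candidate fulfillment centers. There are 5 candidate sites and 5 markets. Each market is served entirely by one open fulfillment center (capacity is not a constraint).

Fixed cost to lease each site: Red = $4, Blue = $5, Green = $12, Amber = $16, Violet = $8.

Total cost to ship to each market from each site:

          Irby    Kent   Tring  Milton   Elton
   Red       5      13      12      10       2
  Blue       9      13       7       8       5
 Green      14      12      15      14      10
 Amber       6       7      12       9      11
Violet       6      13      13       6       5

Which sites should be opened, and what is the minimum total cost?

For any fixed open set, each market goes to its cheapest open site; total = fixed + service.
{Red, Blue}: Irby→Red 5, Kent→Red 13, Tring→Blue 7, Milton→Blue 8, Elton→Red 2. Service 35; fixed 9; total 44.
{Red}: Irby→Red 5, Kent→Red 13, Tring→Red 12, Milton→Red 10, Elton→Red 2. Service 42; fixed 4; total 46.
{Blue}: service 42 + fixed 5 = 47
{Red, Blue, Green, Amber, Violet}: service 27 + fixed 45 = 72
No other subset beats 44.

Open Red and Blue; minimum total cost 44.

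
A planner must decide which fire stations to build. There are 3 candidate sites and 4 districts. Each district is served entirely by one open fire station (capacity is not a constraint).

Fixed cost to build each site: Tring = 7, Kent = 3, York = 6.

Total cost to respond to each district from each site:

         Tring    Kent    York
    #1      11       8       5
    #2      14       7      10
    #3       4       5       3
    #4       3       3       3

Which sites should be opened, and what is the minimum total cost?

Open Kent only; minimum total cost 26.

For any fixed open set, each district goes to its cheapest open site; total = fixed + service.
{Kent}: #1→Kent 8, #2→Kent 7, #3→Kent 5, #4→Kent 3. Service 23; fixed 3; total 26.
{Kent, York}: service 18 + fixed 9 = 27
{York}: #1→York 5, #2→York 10, #3→York 3, #4→York 3. Service 21; fixed 6; total 27.
{Tring, Kent, York}: service 18 + fixed 16 = 34
No other subset beats 26.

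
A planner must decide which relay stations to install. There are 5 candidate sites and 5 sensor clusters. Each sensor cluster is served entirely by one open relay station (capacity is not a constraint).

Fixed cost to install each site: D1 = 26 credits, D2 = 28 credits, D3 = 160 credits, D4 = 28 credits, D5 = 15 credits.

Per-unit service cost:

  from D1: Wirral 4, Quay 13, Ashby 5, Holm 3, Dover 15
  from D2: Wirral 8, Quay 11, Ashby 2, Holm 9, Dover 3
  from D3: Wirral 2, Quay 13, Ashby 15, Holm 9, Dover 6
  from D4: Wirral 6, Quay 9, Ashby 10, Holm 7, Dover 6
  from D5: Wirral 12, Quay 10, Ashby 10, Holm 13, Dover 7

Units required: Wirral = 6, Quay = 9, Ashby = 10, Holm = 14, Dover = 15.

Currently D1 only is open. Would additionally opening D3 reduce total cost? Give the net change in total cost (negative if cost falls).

No — net change +13 (cost rises by 13).

Current service cost with {D1}: 458.
Adding D3: each sensor cluster re-picks its cheapest; new service cost 311, saving 147.
Extra fixed cost: 160. Net change = 160 − 147 = 13.
(Totals: 484 → 497.)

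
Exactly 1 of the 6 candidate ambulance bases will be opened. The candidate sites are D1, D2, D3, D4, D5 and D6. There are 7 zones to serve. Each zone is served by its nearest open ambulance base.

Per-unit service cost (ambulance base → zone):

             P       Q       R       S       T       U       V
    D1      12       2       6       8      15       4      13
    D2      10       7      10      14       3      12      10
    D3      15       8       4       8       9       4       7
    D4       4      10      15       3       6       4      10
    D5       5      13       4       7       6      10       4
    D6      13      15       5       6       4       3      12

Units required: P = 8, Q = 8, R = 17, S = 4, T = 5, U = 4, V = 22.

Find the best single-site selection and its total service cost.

Choose D5 only; total service cost 398.

With exactly 1 open, each zone uses its cheapest among the chosen.
{D5}: P→D5 5·8=40, Q→D5 13·8=104, R→D5 4·17=68, S→D5 7·4=28, T→D5 6·5=30, U→D5 10·4=40, V→D5 4·22=88. Service cost 398.
{D3}: service cost 499
{D1}: service cost 623
Among all 6 size-1 choices, {D5} is lowest.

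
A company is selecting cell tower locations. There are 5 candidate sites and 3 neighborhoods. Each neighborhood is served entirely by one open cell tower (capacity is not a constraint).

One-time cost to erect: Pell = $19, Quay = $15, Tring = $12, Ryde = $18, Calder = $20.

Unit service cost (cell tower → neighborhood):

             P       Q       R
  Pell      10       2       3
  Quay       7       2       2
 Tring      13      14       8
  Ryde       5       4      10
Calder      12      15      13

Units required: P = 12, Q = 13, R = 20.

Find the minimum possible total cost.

Minimum total cost: 159

For any fixed open set, each neighborhood goes to its cheapest open site; total = fixed + service.
{Quay, Ryde}: P→Ryde 5·12=60, Q→Quay 2·13=26, R→Quay 2·20=40. Service 126; fixed 33; total 159.
{Quay}: P→Quay 7·12=84, Q→Quay 2·13=26, R→Quay 2·20=40. Service 150; fixed 15; total 165.
{Quay, Tring, Ryde}: service 126 + fixed 45 = 171
{Pell, Quay, Tring, Ryde, Calder}: service 126 + fixed 84 = 210
No other subset beats 159.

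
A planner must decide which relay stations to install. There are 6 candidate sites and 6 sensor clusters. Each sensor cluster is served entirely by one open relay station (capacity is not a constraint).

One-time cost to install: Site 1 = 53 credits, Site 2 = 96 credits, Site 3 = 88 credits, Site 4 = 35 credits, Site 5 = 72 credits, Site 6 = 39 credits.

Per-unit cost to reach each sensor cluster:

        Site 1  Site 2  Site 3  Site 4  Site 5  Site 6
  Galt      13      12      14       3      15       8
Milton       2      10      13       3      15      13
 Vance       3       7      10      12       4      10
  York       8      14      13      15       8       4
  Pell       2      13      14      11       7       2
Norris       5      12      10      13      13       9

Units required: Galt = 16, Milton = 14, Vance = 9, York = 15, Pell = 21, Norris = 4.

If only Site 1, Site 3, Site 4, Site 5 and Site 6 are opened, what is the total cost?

Total cost: 512

Each sensor cluster is assigned to its cheapest site among the open ones.
{Site 1, Site 3, Site 4, Site 5, Site 6}: Galt→Site 4 3·16=48, Milton→Site 1 2·14=28, Vance→Site 1 3·9=27, York→Site 6 4·15=60, Pell→Site 1 2·21=42, Norris→Site 1 5·4=20. Service 225; fixed 287; total 512.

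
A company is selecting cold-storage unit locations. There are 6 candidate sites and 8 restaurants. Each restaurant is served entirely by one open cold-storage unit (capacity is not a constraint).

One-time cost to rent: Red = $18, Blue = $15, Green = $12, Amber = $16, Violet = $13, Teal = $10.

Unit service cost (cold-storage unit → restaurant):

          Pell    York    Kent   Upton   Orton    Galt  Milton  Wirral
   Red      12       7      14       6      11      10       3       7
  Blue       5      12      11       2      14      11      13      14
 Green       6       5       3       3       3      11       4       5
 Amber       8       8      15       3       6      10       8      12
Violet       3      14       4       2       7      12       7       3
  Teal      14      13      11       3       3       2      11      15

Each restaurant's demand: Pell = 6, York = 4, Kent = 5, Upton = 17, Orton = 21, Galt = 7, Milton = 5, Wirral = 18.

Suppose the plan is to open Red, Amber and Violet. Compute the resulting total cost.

Each restaurant is assigned to its cheapest site among the open ones.
{Red, Amber, Violet}: Pell→Violet 3·6=18, York→Red 7·4=28, Kent→Violet 4·5=20, Upton→Violet 2·17=34, Orton→Amber 6·21=126, Galt→Red 10·7=70, Milton→Red 3·5=15, Wirral→Violet 3·18=54. Service 365; fixed 47; total 412.

Total cost: 412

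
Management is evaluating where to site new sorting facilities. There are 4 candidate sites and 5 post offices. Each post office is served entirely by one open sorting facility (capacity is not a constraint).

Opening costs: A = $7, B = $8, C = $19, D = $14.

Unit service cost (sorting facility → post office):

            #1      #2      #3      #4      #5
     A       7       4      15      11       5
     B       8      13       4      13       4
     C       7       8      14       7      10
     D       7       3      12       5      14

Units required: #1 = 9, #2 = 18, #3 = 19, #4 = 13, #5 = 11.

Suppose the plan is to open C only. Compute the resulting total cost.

Each post office is assigned to its cheapest site among the open ones.
{C}: #1→C 7·9=63, #2→C 8·18=144, #3→C 14·19=266, #4→C 7·13=91, #5→C 10·11=110. Service 674; fixed 19; total 693.

Total cost: 693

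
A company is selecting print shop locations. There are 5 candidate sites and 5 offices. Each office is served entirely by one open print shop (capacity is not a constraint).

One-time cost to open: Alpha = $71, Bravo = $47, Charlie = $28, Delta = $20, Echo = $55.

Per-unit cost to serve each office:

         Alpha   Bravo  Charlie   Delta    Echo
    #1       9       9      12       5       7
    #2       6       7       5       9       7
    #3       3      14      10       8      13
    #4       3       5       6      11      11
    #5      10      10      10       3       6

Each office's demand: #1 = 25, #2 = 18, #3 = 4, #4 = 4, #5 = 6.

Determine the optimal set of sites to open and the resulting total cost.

Open Charlie and Delta; minimum total cost 337.

For any fixed open set, each office goes to its cheapest open site; total = fixed + service.
{Charlie, Delta}: #1→Delta 5·25=125, #2→Charlie 5·18=90, #3→Delta 8·4=32, #4→Charlie 6·4=24, #5→Delta 3·6=18. Service 289; fixed 48; total 337.
{Alpha, Delta}: #1→Delta 5·25=125, #2→Alpha 6·18=108, #3→Alpha 3·4=12, #4→Alpha 3·4=12, #5→Delta 3·6=18. Service 275; fixed 91; total 366.
{Alpha, Charlie, Delta}: #1→Delta 5·25=125, #2→Charlie 5·18=90, #3→Alpha 3·4=12, #4→Alpha 3·4=12, #5→Delta 3·6=18. Service 257; fixed 119; total 376.
{Alpha, Bravo, Charlie, Delta, Echo}: #1→Delta 5·25=125, #2→Charlie 5·18=90, #3→Alpha 3·4=12, #4→Alpha 3·4=12, #5→Delta 3·6=18. Service 257; fixed 221; total 478.
No other subset beats 337.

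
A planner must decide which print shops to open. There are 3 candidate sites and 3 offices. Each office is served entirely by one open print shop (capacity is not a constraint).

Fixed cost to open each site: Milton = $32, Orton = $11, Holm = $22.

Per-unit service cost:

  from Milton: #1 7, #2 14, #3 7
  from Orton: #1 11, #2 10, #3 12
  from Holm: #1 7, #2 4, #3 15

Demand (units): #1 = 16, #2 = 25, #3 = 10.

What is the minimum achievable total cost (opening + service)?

Minimum total cost: 336

For any fixed open set, each office goes to its cheapest open site; total = fixed + service.
{Milton, Holm}: #1→Milton 7·16=112, #2→Holm 4·25=100, #3→Milton 7·10=70. Service 282; fixed 54; total 336.
{Milton, Orton, Holm}: #1→Milton 7·16=112, #2→Holm 4·25=100, #3→Milton 7·10=70. Service 282; fixed 65; total 347.
{Orton, Holm}: #1→Holm 7·16=112, #2→Holm 4·25=100, #3→Orton 12·10=120. Service 332; fixed 33; total 365.
{Orton}: #1→Orton 11·16=176, #2→Orton 10·25=250, #3→Orton 12·10=120. Service 546; fixed 11; total 557.
No other subset beats 336.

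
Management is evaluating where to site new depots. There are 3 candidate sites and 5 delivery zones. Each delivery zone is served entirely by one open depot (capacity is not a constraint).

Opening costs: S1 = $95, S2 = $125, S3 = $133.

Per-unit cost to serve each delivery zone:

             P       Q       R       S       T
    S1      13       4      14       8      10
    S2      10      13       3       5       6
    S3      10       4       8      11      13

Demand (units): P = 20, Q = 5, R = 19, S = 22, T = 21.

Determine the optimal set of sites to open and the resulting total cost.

For any fixed open set, each delivery zone goes to its cheapest open site; total = fixed + service.
{S2}: P→S2 10·20=200, Q→S2 13·5=65, R→S2 3·19=57, S→S2 5·22=110, T→S2 6·21=126. Service 558; fixed 125; total 683.
{S1, S2}: P→S2 10·20=200, Q→S1 4·5=20, R→S2 3·19=57, S→S2 5·22=110, T→S2 6·21=126. Service 513; fixed 220; total 733.
{S2, S3}: service 513 + fixed 258 = 771
{S1, S2, S3}: service 513 + fixed 353 = 866
No other subset beats 683.

Open S2 only; minimum total cost 683.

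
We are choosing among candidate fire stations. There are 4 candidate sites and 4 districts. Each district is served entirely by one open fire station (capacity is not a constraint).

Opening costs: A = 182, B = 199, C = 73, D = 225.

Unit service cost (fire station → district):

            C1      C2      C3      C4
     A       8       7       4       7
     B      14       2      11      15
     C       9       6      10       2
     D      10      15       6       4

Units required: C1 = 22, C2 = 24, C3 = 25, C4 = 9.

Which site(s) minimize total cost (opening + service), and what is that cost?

For any fixed open set, each district goes to its cheapest open site; total = fixed + service.
{C}: C1→C 9·22=198, C2→C 6·24=144, C3→C 10·25=250, C4→C 2·9=18. Service 610; fixed 73; total 683.
{A}: C1→A 8·22=176, C2→A 7·24=168, C3→A 4·25=100, C4→A 7·9=63. Service 507; fixed 182; total 689.
{A, C}: service 438 + fixed 255 = 693
{A, B, C, D}: C1→A 8·22=176, C2→B 2·24=48, C3→A 4·25=100, C4→C 2·9=18. Service 342; fixed 679; total 1021.
(All 15 nonempty subsets were checked; C only is lowest.)

Open C only; minimum total cost 683.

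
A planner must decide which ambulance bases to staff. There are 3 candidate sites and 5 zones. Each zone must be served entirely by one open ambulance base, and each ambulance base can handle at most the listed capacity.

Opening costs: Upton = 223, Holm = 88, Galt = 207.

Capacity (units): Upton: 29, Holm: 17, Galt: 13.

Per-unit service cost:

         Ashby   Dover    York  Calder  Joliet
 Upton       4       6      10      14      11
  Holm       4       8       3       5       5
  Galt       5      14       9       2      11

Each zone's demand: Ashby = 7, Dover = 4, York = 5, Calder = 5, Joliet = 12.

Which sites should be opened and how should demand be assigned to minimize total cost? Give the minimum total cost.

Open {Upton, Holm}: Ashby→Upton 4·7=28, Dover→Upton 6·4=24, York→Upton 10·5=50, Calder→Holm 5·5=25, Joliet→Holm 5·12=60.
Loads: Upton carries 16/29, Holm carries 17/17. Service 187; fixed 311; total 498.
Next best feasible plan costs 508.

Minimum total cost: 498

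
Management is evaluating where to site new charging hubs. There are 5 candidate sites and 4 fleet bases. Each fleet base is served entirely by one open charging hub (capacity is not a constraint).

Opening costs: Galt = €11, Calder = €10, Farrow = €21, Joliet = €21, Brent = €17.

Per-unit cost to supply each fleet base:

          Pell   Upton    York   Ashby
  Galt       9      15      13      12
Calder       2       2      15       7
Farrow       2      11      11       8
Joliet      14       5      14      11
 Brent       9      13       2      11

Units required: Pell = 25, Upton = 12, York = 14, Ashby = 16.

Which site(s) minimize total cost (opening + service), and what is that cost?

For any fixed open set, each fleet base goes to its cheapest open site; total = fixed + service.
{Calder, Brent}: Pell→Calder 2·25=50, Upton→Calder 2·12=24, York→Brent 2·14=28, Ashby→Calder 7·16=112. Service 214; fixed 27; total 241.
{Galt, Calder, Brent}: service 214 + fixed 38 = 252
{Calder, Farrow, Brent}: Pell→Calder 2·25=50, Upton→Calder 2·12=24, York→Brent 2·14=28, Ashby→Calder 7·16=112. Service 214; fixed 48; total 262.
{Galt, Calder, Farrow, Joliet, Brent}: service 214 + fixed 80 = 294
No other subset beats 241.

Open Calder and Brent; minimum total cost 241.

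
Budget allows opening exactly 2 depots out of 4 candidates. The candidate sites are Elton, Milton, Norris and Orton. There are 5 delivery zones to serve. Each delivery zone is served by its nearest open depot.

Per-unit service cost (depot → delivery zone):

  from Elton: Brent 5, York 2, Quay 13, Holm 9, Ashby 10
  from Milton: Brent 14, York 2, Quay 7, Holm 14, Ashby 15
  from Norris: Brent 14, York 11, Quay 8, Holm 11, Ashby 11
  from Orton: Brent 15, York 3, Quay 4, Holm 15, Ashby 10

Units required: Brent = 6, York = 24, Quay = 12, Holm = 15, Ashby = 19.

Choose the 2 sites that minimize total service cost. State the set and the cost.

With exactly 2 open, each delivery zone uses its cheapest among the chosen.
{Elton, Orton}: Brent→Elton 5·6=30, York→Elton 2·24=48, Quay→Orton 4·12=48, Holm→Elton 9·15=135, Ashby→Elton 10·19=190. Service cost 451.
{Elton, Milton}: service cost 487
{Elton, Norris}: service cost 499
Among all 6 size-2 choices, {Elton, Orton} is lowest.

Choose Elton and Orton; total service cost 451.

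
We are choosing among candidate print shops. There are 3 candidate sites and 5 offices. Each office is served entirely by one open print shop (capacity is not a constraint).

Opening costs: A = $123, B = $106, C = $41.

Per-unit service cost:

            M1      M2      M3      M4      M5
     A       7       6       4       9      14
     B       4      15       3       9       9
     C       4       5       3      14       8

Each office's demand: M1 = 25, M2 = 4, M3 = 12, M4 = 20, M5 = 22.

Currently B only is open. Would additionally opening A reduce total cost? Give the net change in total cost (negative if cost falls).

No — net change +87 (cost rises by 87).

Current service cost with {B}: 574.
Adding A: each office re-picks its cheapest; new service cost 538, saving 36.
Extra fixed cost: 123. Net change = 123 − 36 = 87.
(Totals: 680 → 767.)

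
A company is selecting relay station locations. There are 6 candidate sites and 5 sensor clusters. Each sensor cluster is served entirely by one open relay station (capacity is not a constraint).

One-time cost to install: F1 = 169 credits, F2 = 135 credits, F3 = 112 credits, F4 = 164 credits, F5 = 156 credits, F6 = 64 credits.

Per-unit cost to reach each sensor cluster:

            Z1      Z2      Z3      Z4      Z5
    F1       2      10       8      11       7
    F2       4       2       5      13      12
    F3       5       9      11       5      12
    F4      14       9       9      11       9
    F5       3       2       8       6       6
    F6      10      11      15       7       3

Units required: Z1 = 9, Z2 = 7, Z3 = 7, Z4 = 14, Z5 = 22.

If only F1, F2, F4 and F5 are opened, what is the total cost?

Each sensor cluster is assigned to its cheapest site among the open ones.
{F1, F2, F4, F5}: Z1→F1 2·9=18, Z2→F2 2·7=14, Z3→F2 5·7=35, Z4→F5 6·14=84, Z5→F5 6·22=132. Service 283; fixed 624; total 907.

Total cost: 907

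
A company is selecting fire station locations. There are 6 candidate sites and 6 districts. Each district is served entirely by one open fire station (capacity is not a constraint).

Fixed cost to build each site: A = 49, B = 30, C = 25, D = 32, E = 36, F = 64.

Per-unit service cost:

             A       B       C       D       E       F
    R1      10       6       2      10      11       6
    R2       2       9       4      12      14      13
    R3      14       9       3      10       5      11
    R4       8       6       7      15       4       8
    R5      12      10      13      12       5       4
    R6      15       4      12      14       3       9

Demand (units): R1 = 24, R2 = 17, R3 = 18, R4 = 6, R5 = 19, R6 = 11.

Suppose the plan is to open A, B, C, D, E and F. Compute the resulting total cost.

Total cost: 505

Each district is assigned to its cheapest site among the open ones.
{A, B, C, D, E, F}: R1→C 2·24=48, R2→A 2·17=34, R3→C 3·18=54, R4→E 4·6=24, R5→F 4·19=76, R6→E 3·11=33. Service 269; fixed 236; total 505.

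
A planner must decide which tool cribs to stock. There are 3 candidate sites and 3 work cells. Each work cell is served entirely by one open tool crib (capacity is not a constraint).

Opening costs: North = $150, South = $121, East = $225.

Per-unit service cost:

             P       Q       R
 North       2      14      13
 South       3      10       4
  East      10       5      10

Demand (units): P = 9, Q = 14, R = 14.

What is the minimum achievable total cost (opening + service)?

Minimum total cost: 344

For any fixed open set, each work cell goes to its cheapest open site; total = fixed + service.
{South}: P→South 3·9=27, Q→South 10·14=140, R→South 4·14=56. Service 223; fixed 121; total 344.
{North, South}: P→North 2·9=18, Q→South 10·14=140, R→South 4·14=56. Service 214; fixed 271; total 485.
{South, East}: service 153 + fixed 346 = 499
{North, South, East}: service 144 + fixed 496 = 640
No other subset beats 344.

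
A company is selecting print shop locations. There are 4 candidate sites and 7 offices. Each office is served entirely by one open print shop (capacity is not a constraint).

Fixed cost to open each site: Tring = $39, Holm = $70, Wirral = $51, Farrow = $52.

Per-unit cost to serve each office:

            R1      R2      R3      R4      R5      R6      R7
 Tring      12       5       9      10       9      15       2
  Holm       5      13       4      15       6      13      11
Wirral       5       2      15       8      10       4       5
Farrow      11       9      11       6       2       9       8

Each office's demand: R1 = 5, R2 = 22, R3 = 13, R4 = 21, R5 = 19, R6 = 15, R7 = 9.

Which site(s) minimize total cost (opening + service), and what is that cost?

Open Holm, Wirral and Farrow; minimum total cost 563.

For any fixed open set, each office goes to its cheapest open site; total = fixed + service.
{Holm, Wirral, Farrow}: R1→Holm 5·5=25, R2→Wirral 2·22=44, R3→Holm 4·13=52, R4→Farrow 6·21=126, R5→Farrow 2·19=38, R6→Wirral 4·15=60, R7→Wirral 5·9=45. Service 390; fixed 173; total 563.
{Tring, Wirral, Farrow}: R1→Wirral 5·5=25, R2→Wirral 2·22=44, R3→Tring 9·13=117, R4→Farrow 6·21=126, R5→Farrow 2·19=38, R6→Wirral 4·15=60, R7→Tring 2·9=18. Service 428; fixed 142; total 570.
{Tring, Holm, Wirral, Farrow}: service 363 + fixed 212 = 575
{Tring}: service 911 + fixed 39 = 950
No other subset beats 563.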